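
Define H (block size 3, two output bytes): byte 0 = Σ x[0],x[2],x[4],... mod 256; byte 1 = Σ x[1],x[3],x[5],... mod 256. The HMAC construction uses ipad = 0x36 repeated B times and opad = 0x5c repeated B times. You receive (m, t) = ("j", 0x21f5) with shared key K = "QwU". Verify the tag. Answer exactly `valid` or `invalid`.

invalid

Key "QwU" = 51 77 55 is exactly B = 3 bytes: K' = 51 77 55.
K' ⊕ ipad = 67 41 63; K' ⊕ opad = 0d 2b 09.
Inner hash: even-index sum = 202 mod 256 = 202; odd-index sum = 171 mod 256 = 171 → ca ab.
Outer hash (recomputed tag): even-index sum = 193 mod 256 = 193; odd-index sum = 245 mod 256 = 245 → c1 f5.
Recomputed tag = c1f5; claimed = 21f5 → mismatch.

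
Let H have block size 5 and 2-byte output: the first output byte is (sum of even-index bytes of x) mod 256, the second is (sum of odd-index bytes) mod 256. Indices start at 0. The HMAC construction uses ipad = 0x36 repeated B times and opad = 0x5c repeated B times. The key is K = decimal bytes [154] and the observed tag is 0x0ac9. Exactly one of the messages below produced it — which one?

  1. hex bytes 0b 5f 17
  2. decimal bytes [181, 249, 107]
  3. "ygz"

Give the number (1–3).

2

Key decimal bytes [154] = 9a is 1 byte ≤ B = 5; zero-pad to 5 bytes: K' = 9a 00 00 00 00.
K' ⊕ ipad = ac 36 36 36 36; K' ⊕ opad = c6 5c 5c 5c 5c.
m1: inner = H(ac 36 36 36 36 0b 5f 17) = 77 8e; tag = H(c6 5c 5c 5c 5c 77 8e) = 0c2f
m2: inner = H(ac 36 36 36 36 b5 f9 6b) = 11 8c; tag = H(c6 5c 5c 5c 5c 11 8c) = 0ac9 ← matches
m3: inner = H(ac 36 36 36 36 79 67 7a) = 7f 5f; tag = H(c6 5c 5c 5c 5c 7f 5f) = dd37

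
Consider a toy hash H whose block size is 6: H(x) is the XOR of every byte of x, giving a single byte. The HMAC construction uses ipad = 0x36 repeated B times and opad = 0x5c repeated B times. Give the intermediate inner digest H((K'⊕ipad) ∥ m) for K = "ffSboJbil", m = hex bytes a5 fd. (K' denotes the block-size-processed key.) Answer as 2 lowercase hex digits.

Key "ffSboJbil" = 66 66 53 62 6f 4a 62 69 6c is 9 bytes > B = 6, so hash it first: H(key) = 73, then zero-pad to 6 bytes: K' = 73 00 00 00 00 00.
K' ⊕ ipad = 45 36 36 36 36 36.
Inner input = 45 36 36 36 36 36 ∥ a5 fd.
Inner hash: XOR 45⊕36⊕36⊕36⊕36⊕36⊕a5⊕fd = 2b.

2b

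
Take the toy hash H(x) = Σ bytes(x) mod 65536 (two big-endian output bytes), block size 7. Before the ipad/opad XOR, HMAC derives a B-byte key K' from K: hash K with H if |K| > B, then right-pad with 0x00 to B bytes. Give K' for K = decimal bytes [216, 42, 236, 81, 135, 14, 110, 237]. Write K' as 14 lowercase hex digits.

042f0000000000

|K| = 8 > B = 7, so first hash the key.
H(K): sum = 216+42+236+81+135+14+110+237 = 1071 → 04 2f.
Zero-pad H(K) = 04 2f to 7 bytes: K' = 04 2f 00 00 00 00 00.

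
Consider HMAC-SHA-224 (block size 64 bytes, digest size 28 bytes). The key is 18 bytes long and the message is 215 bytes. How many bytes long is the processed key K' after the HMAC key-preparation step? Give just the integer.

64

Key is 18 ≤ 64 bytes, zero-padded: |K'| = 64.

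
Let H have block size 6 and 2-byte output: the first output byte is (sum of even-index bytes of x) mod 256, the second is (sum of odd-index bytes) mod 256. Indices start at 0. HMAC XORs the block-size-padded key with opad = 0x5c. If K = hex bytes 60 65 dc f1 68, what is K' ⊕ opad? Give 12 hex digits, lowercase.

3c3980ad345c

Key hex bytes 60 65 dc f1 68 is 5 bytes ≤ B = 6; zero-pad to 6 bytes: K' = 60 65 dc f1 68 00.
XOR each byte with 0x5c: 60⊕5c=3c, 65⊕5c=39, dc⊕5c=80, f1⊕5c=ad, 68⊕5c=34, 00⊕5c=5c.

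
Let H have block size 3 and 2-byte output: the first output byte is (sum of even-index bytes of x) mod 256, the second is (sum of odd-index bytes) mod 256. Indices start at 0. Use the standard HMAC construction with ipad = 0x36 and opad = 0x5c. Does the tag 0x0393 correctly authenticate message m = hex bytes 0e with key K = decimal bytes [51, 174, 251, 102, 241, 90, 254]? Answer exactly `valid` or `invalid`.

Key decimal bytes [51, 174, 251, 102, 241, 90, 254] = 33 ae fb 66 f1 5a fe is 7 bytes > B = 3, so hash it first: H(key) = 1d 6e, then zero-pad to 3 bytes: K' = 1d 6e 00.
K' ⊕ ipad = 2b 58 36; K' ⊕ opad = 41 32 5c.
Inner hash: even-index sum = 97 mod 256 = 97; odd-index sum = 102 mod 256 = 102 → 61 66.
Outer hash (recomputed tag): even-index sum = 259 mod 256 = 3; odd-index sum = 147 mod 256 = 147 → 03 93.
Recomputed tag = 0393; claimed = 0393 → match.

valid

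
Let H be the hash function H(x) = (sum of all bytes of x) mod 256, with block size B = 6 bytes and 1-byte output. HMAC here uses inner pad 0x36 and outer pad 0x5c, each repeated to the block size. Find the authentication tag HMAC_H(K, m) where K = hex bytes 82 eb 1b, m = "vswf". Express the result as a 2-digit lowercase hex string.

16

Key hex bytes 82 eb 1b is 3 bytes ≤ B = 6; zero-pad to 6 bytes: K' = 82 eb 1b 00 00 00.
K' ⊕ ipad = b4 dd 2d 36 36 36.  K' ⊕ opad = de b7 47 5c 5c 5c.
Inner input = (K'⊕ipad) ∥ m = b4 dd 2d 36 36 36 ∥ 76 73 77 66.
Inner hash: sum = 180+221+45+54+54+54+118+115+119+102 = 1062; mod 256 = 38 → 26.
Outer input = (K'⊕opad) ∥ inner = de b7 47 5c 5c 5c ∥ 26.
Outer hash (tag): sum = 222+183+71+92+92+92+38 = 790; mod 256 = 22 → 16.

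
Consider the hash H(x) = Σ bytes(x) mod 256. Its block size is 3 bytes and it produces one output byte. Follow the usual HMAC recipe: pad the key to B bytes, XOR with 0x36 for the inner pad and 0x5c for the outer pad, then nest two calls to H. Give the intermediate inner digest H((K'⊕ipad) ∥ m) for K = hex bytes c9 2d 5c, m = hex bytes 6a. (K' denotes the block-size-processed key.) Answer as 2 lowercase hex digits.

ee

Key hex bytes c9 2d 5c is exactly B = 3 bytes: K' = c9 2d 5c.
K' ⊕ ipad = ff 1b 6a.
Inner input = ff 1b 6a ∥ 6a.
Inner hash: sum = 255+27+106+106 = 494; mod 256 = 238 → ee.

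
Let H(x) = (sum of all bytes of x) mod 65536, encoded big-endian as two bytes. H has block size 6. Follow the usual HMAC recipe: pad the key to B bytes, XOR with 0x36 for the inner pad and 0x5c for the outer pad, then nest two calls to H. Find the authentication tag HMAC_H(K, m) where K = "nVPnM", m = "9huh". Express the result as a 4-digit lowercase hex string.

018f

Key "nVPnM" = 6e 56 50 6e 4d is 5 bytes ≤ B = 6; zero-pad to 6 bytes: K' = 6e 56 50 6e 4d 00.
K' ⊕ ipad = 58 60 66 58 7b 36.  K' ⊕ opad = 32 0a 0c 32 11 5c.
Inner input = (K'⊕ipad) ∥ m = 58 60 66 58 7b 36 ∥ 39 68 75 68.
Inner hash: sum = 88+96+102+88+123+54+57+104+117+104 = 933 → 03 a5.
Outer input = (K'⊕opad) ∥ inner = 32 0a 0c 32 11 5c ∥ 03 a5.
Outer hash (tag): sum = 50+10+12+50+17+92+3+165 = 399 → 01 8f.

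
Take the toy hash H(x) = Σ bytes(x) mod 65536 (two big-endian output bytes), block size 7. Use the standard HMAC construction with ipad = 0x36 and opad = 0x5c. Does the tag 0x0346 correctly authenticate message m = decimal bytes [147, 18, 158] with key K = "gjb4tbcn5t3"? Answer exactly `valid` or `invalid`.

valid

Key "gjb4tbcn5t3" = 67 6a 62 34 74 62 63 6e 35 74 33 is 11 bytes > B = 7, so hash it first: H(key) = 03 ea, then zero-pad to 7 bytes: K' = 03 ea 00 00 00 00 00.
K' ⊕ ipad = 35 dc 36 36 36 36 36; K' ⊕ opad = 5f b6 5c 5c 5c 5c 5c.
Inner hash: sum = 53+220+54+54+54+54+54+147+18+158 = 866 → 03 62.
Outer hash (recomputed tag): sum = 95+182+92+92+92+92+92+3+98 = 838 → 03 46.
Recomputed tag = 0346; claimed = 0346 → match.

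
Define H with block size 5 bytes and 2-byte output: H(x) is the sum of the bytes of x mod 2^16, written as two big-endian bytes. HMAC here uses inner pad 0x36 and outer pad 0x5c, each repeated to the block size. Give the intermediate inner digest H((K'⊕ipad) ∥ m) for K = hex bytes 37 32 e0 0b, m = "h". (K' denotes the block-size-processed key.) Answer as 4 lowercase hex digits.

01b6

Key hex bytes 37 32 e0 0b is 4 bytes ≤ B = 5; zero-pad to 5 bytes: K' = 37 32 e0 0b 00.
K' ⊕ ipad = 01 04 d6 3d 36.
Inner input = 01 04 d6 3d 36 ∥ 68.
Inner hash: sum = 1+4+214+61+54+104 = 438 → 01 b6.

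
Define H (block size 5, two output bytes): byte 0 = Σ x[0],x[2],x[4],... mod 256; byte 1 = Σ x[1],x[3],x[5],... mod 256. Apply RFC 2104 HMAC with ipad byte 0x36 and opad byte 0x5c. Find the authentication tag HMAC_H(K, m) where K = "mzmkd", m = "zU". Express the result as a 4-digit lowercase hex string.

Key "mzmkd" = 6d 7a 6d 6b 64 is exactly B = 5 bytes: K' = 6d 7a 6d 6b 64.
K' ⊕ ipad = 5b 4c 5b 5d 52.  K' ⊕ opad = 31 26 31 37 38.
Inner input = (K'⊕ipad) ∥ m = 5b 4c 5b 5d 52 ∥ 7a 55.
Inner hash: even-index sum = 349 mod 256 = 93; odd-index sum = 291 mod 256 = 35 → 5d 23.
Outer input = (K'⊕opad) ∥ inner = 31 26 31 37 38 ∥ 5d 23.
Outer hash (tag): even-index sum = 189 mod 256 = 189; odd-index sum = 186 mod 256 = 186 → bd ba.

bdba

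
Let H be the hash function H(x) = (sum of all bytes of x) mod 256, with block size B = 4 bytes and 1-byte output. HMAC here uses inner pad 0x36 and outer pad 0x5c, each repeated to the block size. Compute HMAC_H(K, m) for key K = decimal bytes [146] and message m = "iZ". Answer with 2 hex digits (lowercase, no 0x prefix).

eb

Key decimal bytes [146] = 92 is 1 byte ≤ B = 4; zero-pad to 4 bytes: K' = 92 00 00 00.
K' ⊕ ipad = a4 36 36 36.  K' ⊕ opad = ce 5c 5c 5c.
Inner input = (K'⊕ipad) ∥ m = a4 36 36 36 ∥ 69 5a.
Inner hash: sum = 164+54+54+54+105+90 = 521; mod 256 = 9 → 09.
Outer input = (K'⊕opad) ∥ inner = ce 5c 5c 5c ∥ 09.
Outer hash (tag): sum = 206+92+92+92+9 = 491; mod 256 = 235 → eb.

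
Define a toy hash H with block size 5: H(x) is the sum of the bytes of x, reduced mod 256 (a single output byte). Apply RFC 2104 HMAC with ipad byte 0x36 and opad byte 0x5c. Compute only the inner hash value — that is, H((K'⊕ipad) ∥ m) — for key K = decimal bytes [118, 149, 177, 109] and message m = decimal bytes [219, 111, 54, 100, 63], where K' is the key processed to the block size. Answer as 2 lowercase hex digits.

1e

Key decimal bytes [118, 149, 177, 109] = 76 95 b1 6d is 4 bytes ≤ B = 5; zero-pad to 5 bytes: K' = 76 95 b1 6d 00.
K' ⊕ ipad = 40 a3 87 5b 36.
Inner input = 40 a3 87 5b 36 ∥ db 6f 36 64 3f.
Inner hash: sum = 64+163+135+91+54+219+111+54+100+63 = 1054; mod 256 = 30 → 1e.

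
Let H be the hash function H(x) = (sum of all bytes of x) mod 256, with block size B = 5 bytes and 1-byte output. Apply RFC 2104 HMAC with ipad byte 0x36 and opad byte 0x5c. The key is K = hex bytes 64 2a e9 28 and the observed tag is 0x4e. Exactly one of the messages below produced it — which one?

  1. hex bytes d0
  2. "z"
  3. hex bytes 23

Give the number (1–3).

2

Key hex bytes 64 2a e9 28 is 4 bytes ≤ B = 5; zero-pad to 5 bytes: K' = 64 2a e9 28 00.
K' ⊕ ipad = 52 1c df 1e 36; K' ⊕ opad = 38 76 b5 74 5c.
m1: inner = H(52 1c df 1e 36 d0) = 71; tag = H(38 76 b5 74 5c 71) = a4
m2: inner = H(52 1c df 1e 36 7a) = 1b; tag = H(38 76 b5 74 5c 1b) = 4e ← matches
m3: inner = H(52 1c df 1e 36 23) = c4; tag = H(38 76 b5 74 5c c4) = f7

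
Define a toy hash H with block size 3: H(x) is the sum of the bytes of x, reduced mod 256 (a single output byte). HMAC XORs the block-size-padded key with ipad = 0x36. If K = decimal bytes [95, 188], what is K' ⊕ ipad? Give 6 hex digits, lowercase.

Key decimal bytes [95, 188] = 5f bc is 2 bytes ≤ B = 3; zero-pad to 3 bytes: K' = 5f bc 00.
XOR each byte with 0x36: 5f⊕36=69, bc⊕36=8a, 00⊕36=36.

698a36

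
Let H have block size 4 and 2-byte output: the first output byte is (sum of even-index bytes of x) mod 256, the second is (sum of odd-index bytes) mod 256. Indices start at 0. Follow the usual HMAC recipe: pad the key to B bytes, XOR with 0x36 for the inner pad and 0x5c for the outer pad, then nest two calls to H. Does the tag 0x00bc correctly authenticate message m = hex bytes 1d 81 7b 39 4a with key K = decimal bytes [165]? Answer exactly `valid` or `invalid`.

Key decimal bytes [165] = a5 is 1 byte ≤ B = 4; zero-pad to 4 bytes: K' = a5 00 00 00.
K' ⊕ ipad = 93 36 36 36; K' ⊕ opad = f9 5c 5c 5c.
Inner hash: even-index sum = 427 mod 256 = 171; odd-index sum = 294 mod 256 = 38 → ab 26.
Outer hash (recomputed tag): even-index sum = 512 mod 256 = 0; odd-index sum = 222 mod 256 = 222 → 00 de.
Recomputed tag = 00de; claimed = 00bc → mismatch.

invalid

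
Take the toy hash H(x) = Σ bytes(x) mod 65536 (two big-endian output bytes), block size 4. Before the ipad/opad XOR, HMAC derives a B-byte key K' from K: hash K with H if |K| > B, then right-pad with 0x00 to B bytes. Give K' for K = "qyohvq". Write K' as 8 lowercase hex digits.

|K| = 6 > B = 4, so first hash the key.
H(K): sum = 113+121+111+104+118+113 = 680 → 02 a8.
Zero-pad H(K) = 02 a8 to 4 bytes: K' = 02 a8 00 00.

02a80000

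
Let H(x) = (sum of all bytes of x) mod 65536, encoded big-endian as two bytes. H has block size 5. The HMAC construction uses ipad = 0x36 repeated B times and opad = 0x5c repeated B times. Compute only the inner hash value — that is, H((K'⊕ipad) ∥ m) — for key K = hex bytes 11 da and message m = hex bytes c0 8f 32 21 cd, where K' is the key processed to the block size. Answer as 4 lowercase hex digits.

Key hex bytes 11 da is 2 bytes ≤ B = 5; zero-pad to 5 bytes: K' = 11 da 00 00 00.
K' ⊕ ipad = 27 ec 36 36 36.
Inner input = 27 ec 36 36 36 ∥ c0 8f 32 21 cd.
Inner hash: sum = 39+236+54+54+54+192+143+50+33+205 = 1060 → 04 24.

0424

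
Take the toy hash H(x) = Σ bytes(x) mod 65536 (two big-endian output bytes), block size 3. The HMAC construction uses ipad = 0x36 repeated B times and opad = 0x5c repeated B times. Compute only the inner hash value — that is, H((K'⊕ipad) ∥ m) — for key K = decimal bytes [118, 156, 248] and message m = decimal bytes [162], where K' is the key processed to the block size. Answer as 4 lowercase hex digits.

025a

Key decimal bytes [118, 156, 248] = 76 9c f8 is exactly B = 3 bytes: K' = 76 9c f8.
K' ⊕ ipad = 40 aa ce.
Inner input = 40 aa ce ∥ a2.
Inner hash: sum = 64+170+206+162 = 602 → 02 5a.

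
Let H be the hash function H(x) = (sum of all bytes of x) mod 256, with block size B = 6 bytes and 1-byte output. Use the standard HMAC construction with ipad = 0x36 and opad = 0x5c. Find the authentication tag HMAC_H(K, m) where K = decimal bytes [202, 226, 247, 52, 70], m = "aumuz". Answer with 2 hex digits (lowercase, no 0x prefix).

48

Key decimal bytes [202, 226, 247, 52, 70] = ca e2 f7 34 46 is 5 bytes ≤ B = 6; zero-pad to 6 bytes: K' = ca e2 f7 34 46 00.
K' ⊕ ipad = fc d4 c1 02 70 36.  K' ⊕ opad = 96 be ab 68 1a 5c.
Inner input = (K'⊕ipad) ∥ m = fc d4 c1 02 70 36 ∥ 61 75 6d 75 7a.
Inner hash: sum = 252+212+193+2+112+54+97+117+109+117+122 = 1387; mod 256 = 107 → 6b.
Outer input = (K'⊕opad) ∥ inner = 96 be ab 68 1a 5c ∥ 6b.
Outer hash (tag): sum = 150+190+171+104+26+92+107 = 840; mod 256 = 72 → 48.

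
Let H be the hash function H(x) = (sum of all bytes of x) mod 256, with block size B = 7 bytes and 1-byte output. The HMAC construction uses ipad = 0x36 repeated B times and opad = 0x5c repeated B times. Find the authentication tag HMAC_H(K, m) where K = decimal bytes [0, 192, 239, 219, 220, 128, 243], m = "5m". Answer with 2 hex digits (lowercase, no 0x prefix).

Key decimal bytes [0, 192, 239, 219, 220, 128, 243] = 00 c0 ef db dc 80 f3 is exactly B = 7 bytes: K' = 00 c0 ef db dc 80 f3.
K' ⊕ ipad = 36 f6 d9 ed ea b6 c5.  K' ⊕ opad = 5c 9c b3 87 80 dc af.
Inner input = (K'⊕ipad) ∥ m = 36 f6 d9 ed ea b6 c5 ∥ 35 6d.
Inner hash: sum = 54+246+217+237+234+182+197+53+109 = 1529; mod 256 = 249 → f9.
Outer input = (K'⊕opad) ∥ inner = 5c 9c b3 87 80 dc af ∥ f9.
Outer hash (tag): sum = 92+156+179+135+128+220+175+249 = 1334; mod 256 = 54 → 36.

36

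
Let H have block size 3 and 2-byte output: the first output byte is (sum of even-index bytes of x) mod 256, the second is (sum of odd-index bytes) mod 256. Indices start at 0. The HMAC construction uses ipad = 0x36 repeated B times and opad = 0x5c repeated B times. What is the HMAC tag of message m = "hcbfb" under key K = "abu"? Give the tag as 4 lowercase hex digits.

e6a1

Key "abu" = 61 62 75 is exactly B = 3 bytes: K' = 61 62 75.
K' ⊕ ipad = 57 54 43.  K' ⊕ opad = 3d 3e 29.
Inner input = (K'⊕ipad) ∥ m = 57 54 43 ∥ 68 63 62 66 62.
Inner hash: even-index sum = 355 mod 256 = 99; odd-index sum = 384 mod 256 = 128 → 63 80.
Outer input = (K'⊕opad) ∥ inner = 3d 3e 29 ∥ 63 80.
Outer hash (tag): even-index sum = 230 mod 256 = 230; odd-index sum = 161 mod 256 = 161 → e6 a1.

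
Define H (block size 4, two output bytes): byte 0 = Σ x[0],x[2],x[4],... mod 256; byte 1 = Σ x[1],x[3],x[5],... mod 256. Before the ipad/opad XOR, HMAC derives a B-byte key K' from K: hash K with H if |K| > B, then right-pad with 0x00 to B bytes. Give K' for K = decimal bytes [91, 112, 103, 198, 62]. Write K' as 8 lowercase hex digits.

|K| = 5 > B = 4, so first hash the key.
H(K): even-index sum = 256 mod 256 = 0; odd-index sum = 310 mod 256 = 54 → 00 36.
Zero-pad H(K) = 00 36 to 4 bytes: K' = 00 36 00 00.

00360000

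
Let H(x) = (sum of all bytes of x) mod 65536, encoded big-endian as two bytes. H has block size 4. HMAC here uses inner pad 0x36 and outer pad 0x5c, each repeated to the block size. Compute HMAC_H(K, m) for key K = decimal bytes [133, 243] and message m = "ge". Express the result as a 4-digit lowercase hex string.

02f2

Key decimal bytes [133, 243] = 85 f3 is 2 bytes ≤ B = 4; zero-pad to 4 bytes: K' = 85 f3 00 00.
K' ⊕ ipad = b3 c5 36 36.  K' ⊕ opad = d9 af 5c 5c.
Inner input = (K'⊕ipad) ∥ m = b3 c5 36 36 ∥ 67 65.
Inner hash: sum = 179+197+54+54+103+101 = 688 → 02 b0.
Outer input = (K'⊕opad) ∥ inner = d9 af 5c 5c ∥ 02 b0.
Outer hash (tag): sum = 217+175+92+92+2+176 = 754 → 02 f2.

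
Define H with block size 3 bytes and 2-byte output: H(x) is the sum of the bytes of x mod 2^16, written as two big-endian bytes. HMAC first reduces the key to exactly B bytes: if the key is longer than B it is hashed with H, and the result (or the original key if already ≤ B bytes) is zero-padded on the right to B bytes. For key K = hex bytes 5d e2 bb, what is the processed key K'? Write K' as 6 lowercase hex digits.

5de2bb

Key hex bytes 5d e2 bb is exactly B = 3 bytes: K' = 5d e2 bb.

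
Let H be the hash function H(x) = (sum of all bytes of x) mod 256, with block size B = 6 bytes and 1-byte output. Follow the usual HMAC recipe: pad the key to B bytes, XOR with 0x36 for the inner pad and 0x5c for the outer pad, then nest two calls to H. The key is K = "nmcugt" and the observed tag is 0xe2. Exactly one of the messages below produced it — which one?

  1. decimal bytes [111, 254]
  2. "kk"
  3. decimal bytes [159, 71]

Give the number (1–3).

Key "nmcugt" = 6e 6d 63 75 67 74 is exactly B = 6 bytes: K' = 6e 6d 63 75 67 74.
K' ⊕ ipad = 58 5b 55 43 51 42; K' ⊕ opad = 32 31 3f 29 3b 28.
m1: inner = H(58 5b 55 43 51 42 6f fe) = 4b; tag = H(32 31 3f 29 3b 28 4b) = 79
m2: inner = H(58 5b 55 43 51 42 6b 6b) = b4; tag = H(32 31 3f 29 3b 28 b4) = e2 ← matches
m3: inner = H(58 5b 55 43 51 42 9f 47) = c4; tag = H(32 31 3f 29 3b 28 c4) = f2

2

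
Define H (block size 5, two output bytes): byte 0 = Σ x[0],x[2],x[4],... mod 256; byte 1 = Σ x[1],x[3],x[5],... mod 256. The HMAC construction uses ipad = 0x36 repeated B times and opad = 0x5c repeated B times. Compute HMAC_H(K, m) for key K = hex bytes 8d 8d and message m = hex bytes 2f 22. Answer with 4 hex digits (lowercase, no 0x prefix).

Key hex bytes 8d 8d is 2 bytes ≤ B = 5; zero-pad to 5 bytes: K' = 8d 8d 00 00 00.
K' ⊕ ipad = bb bb 36 36 36.  K' ⊕ opad = d1 d1 5c 5c 5c.
Inner input = (K'⊕ipad) ∥ m = bb bb 36 36 36 ∥ 2f 22.
Inner hash: even-index sum = 329 mod 256 = 73; odd-index sum = 288 mod 256 = 32 → 49 20.
Outer input = (K'⊕opad) ∥ inner = d1 d1 5c 5c 5c ∥ 49 20.
Outer hash (tag): even-index sum = 425 mod 256 = 169; odd-index sum = 374 mod 256 = 118 → a9 76.

a976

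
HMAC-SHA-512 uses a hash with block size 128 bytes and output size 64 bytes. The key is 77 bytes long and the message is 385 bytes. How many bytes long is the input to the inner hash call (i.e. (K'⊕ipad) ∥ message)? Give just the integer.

Key is 77 ≤ 128 bytes, zero-padded: |K'| = 128.
Inner input = (K'⊕ipad) ∥ m → 128 + 385 = 513 bytes.

513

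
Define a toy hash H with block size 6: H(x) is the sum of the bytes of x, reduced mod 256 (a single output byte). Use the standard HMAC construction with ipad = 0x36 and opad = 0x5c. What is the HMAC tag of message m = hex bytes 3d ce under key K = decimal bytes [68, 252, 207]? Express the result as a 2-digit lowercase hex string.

Key decimal bytes [68, 252, 207] = 44 fc cf is 3 bytes ≤ B = 6; zero-pad to 6 bytes: K' = 44 fc cf 00 00 00.
K' ⊕ ipad = 72 ca f9 36 36 36.  K' ⊕ opad = 18 a0 93 5c 5c 5c.
Inner input = (K'⊕ipad) ∥ m = 72 ca f9 36 36 36 ∥ 3d ce.
Inner hash: sum = 114+202+249+54+54+54+61+206 = 994; mod 256 = 226 → e2.
Outer input = (K'⊕opad) ∥ inner = 18 a0 93 5c 5c 5c ∥ e2.
Outer hash (tag): sum = 24+160+147+92+92+92+226 = 833; mod 256 = 65 → 41.

41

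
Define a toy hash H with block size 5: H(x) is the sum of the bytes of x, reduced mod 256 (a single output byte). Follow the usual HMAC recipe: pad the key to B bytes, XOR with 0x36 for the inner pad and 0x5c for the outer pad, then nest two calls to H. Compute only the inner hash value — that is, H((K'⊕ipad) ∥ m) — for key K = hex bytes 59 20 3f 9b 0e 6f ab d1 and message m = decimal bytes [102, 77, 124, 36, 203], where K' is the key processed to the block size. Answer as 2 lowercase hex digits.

70

Key hex bytes 59 20 3f 9b 0e 6f ab d1 is 8 bytes > B = 5, so hash it first: H(key) = 4c, then zero-pad to 5 bytes: K' = 4c 00 00 00 00.
K' ⊕ ipad = 7a 36 36 36 36.
Inner input = 7a 36 36 36 36 ∥ 66 4d 7c 24 cb.
Inner hash: sum = 122+54+54+54+54+102+77+124+36+203 = 880; mod 256 = 112 → 70.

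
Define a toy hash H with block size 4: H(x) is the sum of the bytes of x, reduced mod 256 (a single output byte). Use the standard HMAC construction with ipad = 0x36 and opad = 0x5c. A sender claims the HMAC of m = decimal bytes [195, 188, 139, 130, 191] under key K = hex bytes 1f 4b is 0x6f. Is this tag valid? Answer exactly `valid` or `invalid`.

valid

Key hex bytes 1f 4b is 2 bytes ≤ B = 4; zero-pad to 4 bytes: K' = 1f 4b 00 00.
K' ⊕ ipad = 29 7d 36 36; K' ⊕ opad = 43 17 5c 5c.
Inner hash: sum = 41+125+54+54+195+188+139+130+191 = 1117; mod 256 = 93 → 5d.
Outer hash (recomputed tag): sum = 67+23+92+92+93 = 367; mod 256 = 111 → 6f.
Recomputed tag = 6f; claimed = 6f → match.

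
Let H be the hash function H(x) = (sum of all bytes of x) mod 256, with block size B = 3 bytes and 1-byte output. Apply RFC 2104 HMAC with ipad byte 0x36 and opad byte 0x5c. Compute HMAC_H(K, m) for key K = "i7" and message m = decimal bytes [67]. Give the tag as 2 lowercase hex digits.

Key "i7" = 69 37 is 2 bytes ≤ B = 3; zero-pad to 3 bytes: K' = 69 37 00.
K' ⊕ ipad = 5f 01 36.  K' ⊕ opad = 35 6b 5c.
Inner input = (K'⊕ipad) ∥ m = 5f 01 36 ∥ 43.
Inner hash: sum = 95+1+54+67 = 217 → d9.
Outer input = (K'⊕opad) ∥ inner = 35 6b 5c ∥ d9.
Outer hash (tag): sum = 53+107+92+217 = 469; mod 256 = 213 → d5.

d5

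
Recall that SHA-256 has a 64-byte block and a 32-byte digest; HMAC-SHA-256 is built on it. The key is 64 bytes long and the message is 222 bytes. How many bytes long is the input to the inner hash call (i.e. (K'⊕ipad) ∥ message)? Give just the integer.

Key is 64 ≤ 64 bytes, zero-padded: |K'| = 64.
Inner input = (K'⊕ipad) ∥ m → 64 + 222 = 286 bytes.

286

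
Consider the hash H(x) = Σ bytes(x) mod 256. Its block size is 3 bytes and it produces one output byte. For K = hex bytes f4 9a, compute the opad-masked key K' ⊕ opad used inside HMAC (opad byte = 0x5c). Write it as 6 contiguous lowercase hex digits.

a8c65c

Key hex bytes f4 9a is 2 bytes ≤ B = 3; zero-pad to 3 bytes: K' = f4 9a 00.
XOR each byte with 0x5c: f4⊕5c=a8, 9a⊕5c=c6, 00⊕5c=5c.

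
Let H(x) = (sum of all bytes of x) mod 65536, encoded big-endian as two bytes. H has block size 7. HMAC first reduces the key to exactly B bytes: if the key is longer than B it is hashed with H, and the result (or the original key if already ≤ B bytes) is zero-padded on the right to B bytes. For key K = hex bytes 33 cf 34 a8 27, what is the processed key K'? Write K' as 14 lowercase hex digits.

33cf34a8270000

Key hex bytes 33 cf 34 a8 27 is 5 bytes ≤ B = 7; zero-pad to 7 bytes: K' = 33 cf 34 a8 27 00 00.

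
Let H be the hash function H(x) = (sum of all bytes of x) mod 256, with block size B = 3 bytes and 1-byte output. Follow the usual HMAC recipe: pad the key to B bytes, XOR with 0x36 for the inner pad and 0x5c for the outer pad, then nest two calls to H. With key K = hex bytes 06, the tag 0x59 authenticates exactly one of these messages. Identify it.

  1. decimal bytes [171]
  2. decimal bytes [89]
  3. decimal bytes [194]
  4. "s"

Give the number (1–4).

Key hex bytes 06 is 1 byte ≤ B = 3; zero-pad to 3 bytes: K' = 06 00 00.
K' ⊕ ipad = 30 36 36; K' ⊕ opad = 5a 5c 5c.
m1: inner = H(30 36 36 ab) = 47; tag = H(5a 5c 5c 47) = 59 ← matches
m2: inner = H(30 36 36 59) = f5; tag = H(5a 5c 5c f5) = 07
m3: inner = H(30 36 36 c2) = 5e; tag = H(5a 5c 5c 5e) = 70
m4: inner = H(30 36 36 73) = 0f; tag = H(5a 5c 5c 0f) = 21

1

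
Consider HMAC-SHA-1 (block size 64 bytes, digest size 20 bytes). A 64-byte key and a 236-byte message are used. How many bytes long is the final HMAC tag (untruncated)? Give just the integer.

20

The tag is one SHA-1 digest: 20 bytes.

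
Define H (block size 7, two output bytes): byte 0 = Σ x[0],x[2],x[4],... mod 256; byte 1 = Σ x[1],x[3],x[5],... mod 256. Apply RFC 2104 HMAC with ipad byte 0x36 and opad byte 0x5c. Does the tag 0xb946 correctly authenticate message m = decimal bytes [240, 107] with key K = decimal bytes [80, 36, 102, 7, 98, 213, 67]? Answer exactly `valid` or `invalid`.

Key decimal bytes [80, 36, 102, 7, 98, 213, 67] = 50 24 66 07 62 d5 43 is exactly B = 7 bytes: K' = 50 24 66 07 62 d5 43.
K' ⊕ ipad = 66 12 50 31 54 e3 75; K' ⊕ opad = 0c 78 3a 5b 3e 89 1f.
Inner hash: even-index sum = 490 mod 256 = 234; odd-index sum = 534 mod 256 = 22 → ea 16.
Outer hash (recomputed tag): even-index sum = 185 mod 256 = 185; odd-index sum = 582 mod 256 = 70 → b9 46.
Recomputed tag = b946; claimed = b946 → match.

valid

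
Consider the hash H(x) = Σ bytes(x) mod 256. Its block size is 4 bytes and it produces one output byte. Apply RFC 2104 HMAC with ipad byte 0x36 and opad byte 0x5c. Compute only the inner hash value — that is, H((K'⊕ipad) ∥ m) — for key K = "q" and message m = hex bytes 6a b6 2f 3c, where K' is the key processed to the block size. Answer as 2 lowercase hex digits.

74

Key "q" = 71 is 1 byte ≤ B = 4; zero-pad to 4 bytes: K' = 71 00 00 00.
K' ⊕ ipad = 47 36 36 36.
Inner input = 47 36 36 36 ∥ 6a b6 2f 3c.
Inner hash: sum = 71+54+54+54+106+182+47+60 = 628; mod 256 = 116 → 74.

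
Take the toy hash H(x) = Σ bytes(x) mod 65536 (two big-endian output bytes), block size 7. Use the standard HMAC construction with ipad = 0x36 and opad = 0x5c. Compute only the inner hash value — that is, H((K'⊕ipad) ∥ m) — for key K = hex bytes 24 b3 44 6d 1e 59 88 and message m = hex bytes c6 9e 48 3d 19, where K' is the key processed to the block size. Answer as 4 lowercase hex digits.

Key hex bytes 24 b3 44 6d 1e 59 88 is exactly B = 7 bytes: K' = 24 b3 44 6d 1e 59 88.
K' ⊕ ipad = 12 85 72 5b 28 6f be.
Inner input = 12 85 72 5b 28 6f be ∥ c6 9e 48 3d 19.
Inner hash: sum = 18+133+114+91+40+111+190+198+158+72+61+25 = 1211 → 04 bb.

04bb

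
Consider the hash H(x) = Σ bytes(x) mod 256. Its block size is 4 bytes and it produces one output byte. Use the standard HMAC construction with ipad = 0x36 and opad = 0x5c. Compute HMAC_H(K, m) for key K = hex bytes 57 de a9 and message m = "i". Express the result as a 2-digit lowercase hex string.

Key hex bytes 57 de a9 is 3 bytes ≤ B = 4; zero-pad to 4 bytes: K' = 57 de a9 00.
K' ⊕ ipad = 61 e8 9f 36.  K' ⊕ opad = 0b 82 f5 5c.
Inner input = (K'⊕ipad) ∥ m = 61 e8 9f 36 ∥ 69.
Inner hash: sum = 97+232+159+54+105 = 647; mod 256 = 135 → 87.
Outer input = (K'⊕opad) ∥ inner = 0b 82 f5 5c ∥ 87.
Outer hash (tag): sum = 11+130+245+92+135 = 613; mod 256 = 101 → 65.

65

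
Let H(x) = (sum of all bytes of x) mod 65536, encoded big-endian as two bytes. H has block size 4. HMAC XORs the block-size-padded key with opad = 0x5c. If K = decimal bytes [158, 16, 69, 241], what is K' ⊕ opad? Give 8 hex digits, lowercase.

Key decimal bytes [158, 16, 69, 241] = 9e 10 45 f1 is exactly B = 4 bytes: K' = 9e 10 45 f1.
XOR each byte with 0x5c: 9e⊕5c=c2, 10⊕5c=4c, 45⊕5c=19, f1⊕5c=ad.

c24c19ad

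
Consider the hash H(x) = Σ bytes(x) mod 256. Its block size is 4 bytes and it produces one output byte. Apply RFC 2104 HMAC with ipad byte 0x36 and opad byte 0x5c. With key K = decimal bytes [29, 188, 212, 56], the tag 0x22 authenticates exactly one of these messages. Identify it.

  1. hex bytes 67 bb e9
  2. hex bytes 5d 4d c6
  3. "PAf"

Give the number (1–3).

2

Key decimal bytes [29, 188, 212, 56] = 1d bc d4 38 is exactly B = 4 bytes: K' = 1d bc d4 38.
K' ⊕ ipad = 2b 8a e2 0e; K' ⊕ opad = 41 e0 88 64.
m1: inner = H(2b 8a e2 0e 67 bb e9) = b0; tag = H(41 e0 88 64 b0) = bd
m2: inner = H(2b 8a e2 0e 5d 4d c6) = 15; tag = H(41 e0 88 64 15) = 22 ← matches
m3: inner = H(2b 8a e2 0e 50 41 66) = 9c; tag = H(41 e0 88 64 9c) = a9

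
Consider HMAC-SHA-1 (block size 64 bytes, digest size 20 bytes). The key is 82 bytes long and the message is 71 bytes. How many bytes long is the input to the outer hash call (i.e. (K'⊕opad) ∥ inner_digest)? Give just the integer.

Key is 82 > 64 bytes, so it is hashed to 20 bytes then zero-padded to 64: |K'| = 64.
Outer input = (K'⊕opad) ∥ H(inner) → 64 + 20 = 84 bytes.

84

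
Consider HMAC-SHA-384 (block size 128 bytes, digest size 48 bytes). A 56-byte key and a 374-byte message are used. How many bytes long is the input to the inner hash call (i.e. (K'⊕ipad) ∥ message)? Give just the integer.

Key is 56 ≤ 128 bytes, zero-padded: |K'| = 128.
Inner input = (K'⊕ipad) ∥ m → 128 + 374 = 502 bytes.

502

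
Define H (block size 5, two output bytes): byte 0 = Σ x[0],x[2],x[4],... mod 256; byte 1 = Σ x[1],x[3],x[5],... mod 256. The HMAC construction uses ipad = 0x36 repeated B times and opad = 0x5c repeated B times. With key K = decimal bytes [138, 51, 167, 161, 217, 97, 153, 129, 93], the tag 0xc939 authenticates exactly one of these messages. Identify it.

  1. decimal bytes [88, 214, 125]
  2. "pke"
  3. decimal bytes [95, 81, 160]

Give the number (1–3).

3

Key decimal bytes [138, 51, 167, 161, 217, 97, 153, 129, 93] = 8a 33 a7 a1 d9 61 99 81 5d is 9 bytes > B = 5, so hash it first: H(key) = 00 b6, then zero-pad to 5 bytes: K' = 00 b6 00 00 00.
K' ⊕ ipad = 36 80 36 36 36; K' ⊕ opad = 5c ea 5c 5c 5c.
m1: inner = H(36 80 36 36 36 58 d6 7d) = 78 8b; tag = H(5c ea 5c 5c 5c 78 8b) = 9fbe
m2: inner = H(36 80 36 36 36 70 6b 65) = 0d 8b; tag = H(5c ea 5c 5c 5c 0d 8b) = 9f53
m3: inner = H(36 80 36 36 36 5f 51 a0) = f3 b5; tag = H(5c ea 5c 5c 5c f3 b5) = c939 ← matches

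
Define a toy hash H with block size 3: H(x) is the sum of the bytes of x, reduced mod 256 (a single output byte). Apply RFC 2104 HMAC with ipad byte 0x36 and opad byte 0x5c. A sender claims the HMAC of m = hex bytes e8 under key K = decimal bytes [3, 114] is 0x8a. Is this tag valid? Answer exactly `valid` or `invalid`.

Key decimal bytes [3, 114] = 03 72 is 2 bytes ≤ B = 3; zero-pad to 3 bytes: K' = 03 72 00.
K' ⊕ ipad = 35 44 36; K' ⊕ opad = 5f 2e 5c.
Inner hash: sum = 53+68+54+232 = 407; mod 256 = 151 → 97.
Outer hash (recomputed tag): sum = 95+46+92+151 = 384; mod 256 = 128 → 80.
Recomputed tag = 80; claimed = 8a → mismatch.

invalid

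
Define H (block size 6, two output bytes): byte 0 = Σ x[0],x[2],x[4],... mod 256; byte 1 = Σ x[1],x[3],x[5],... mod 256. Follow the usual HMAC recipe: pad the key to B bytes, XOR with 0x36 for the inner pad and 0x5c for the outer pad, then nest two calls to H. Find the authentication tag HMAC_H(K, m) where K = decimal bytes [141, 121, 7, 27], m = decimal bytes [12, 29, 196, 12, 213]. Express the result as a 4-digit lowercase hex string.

Key decimal bytes [141, 121, 7, 27] = 8d 79 07 1b is 4 bytes ≤ B = 6; zero-pad to 6 bytes: K' = 8d 79 07 1b 00 00.
K' ⊕ ipad = bb 4f 31 2d 36 36.  K' ⊕ opad = d1 25 5b 47 5c 5c.
Inner input = (K'⊕ipad) ∥ m = bb 4f 31 2d 36 36 ∥ 0c 1d c4 0c d5.
Inner hash: even-index sum = 711 mod 256 = 199; odd-index sum = 219 mod 256 = 219 → c7 db.
Outer input = (K'⊕opad) ∥ inner = d1 25 5b 47 5c 5c ∥ c7 db.
Outer hash (tag): even-index sum = 591 mod 256 = 79; odd-index sum = 419 mod 256 = 163 → 4f a3.

4fa3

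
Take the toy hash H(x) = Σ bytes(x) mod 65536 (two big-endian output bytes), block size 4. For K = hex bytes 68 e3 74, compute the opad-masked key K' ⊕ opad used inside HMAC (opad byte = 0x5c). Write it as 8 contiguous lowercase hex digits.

Key hex bytes 68 e3 74 is 3 bytes ≤ B = 4; zero-pad to 4 bytes: K' = 68 e3 74 00.
XOR each byte with 0x5c: 68⊕5c=34, e3⊕5c=bf, 74⊕5c=28, 00⊕5c=5c.

34bf285c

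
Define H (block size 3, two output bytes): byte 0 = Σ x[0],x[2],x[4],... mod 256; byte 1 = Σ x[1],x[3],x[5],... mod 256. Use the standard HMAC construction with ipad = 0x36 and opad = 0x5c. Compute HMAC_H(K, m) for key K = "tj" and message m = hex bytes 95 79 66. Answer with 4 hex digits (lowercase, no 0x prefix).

Key "tj" = 74 6a is 2 bytes ≤ B = 3; zero-pad to 3 bytes: K' = 74 6a 00.
K' ⊕ ipad = 42 5c 36.  K' ⊕ opad = 28 36 5c.
Inner input = (K'⊕ipad) ∥ m = 42 5c 36 ∥ 95 79 66.
Inner hash: even-index sum = 241 mod 256 = 241; odd-index sum = 343 mod 256 = 87 → f1 57.
Outer input = (K'⊕opad) ∥ inner = 28 36 5c ∥ f1 57.
Outer hash (tag): even-index sum = 219 mod 256 = 219; odd-index sum = 295 mod 256 = 39 → db 27.

db27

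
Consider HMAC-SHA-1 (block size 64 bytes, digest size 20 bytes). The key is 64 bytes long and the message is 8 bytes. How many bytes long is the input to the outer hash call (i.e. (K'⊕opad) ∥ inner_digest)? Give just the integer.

84

Key is 64 ≤ 64 bytes, zero-padded: |K'| = 64.
Outer input = (K'⊕opad) ∥ H(inner) → 64 + 20 = 84 bytes.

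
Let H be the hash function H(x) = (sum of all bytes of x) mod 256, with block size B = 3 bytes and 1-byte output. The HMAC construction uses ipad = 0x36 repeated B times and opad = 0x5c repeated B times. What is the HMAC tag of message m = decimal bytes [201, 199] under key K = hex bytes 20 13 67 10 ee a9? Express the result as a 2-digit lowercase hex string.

48

Key hex bytes 20 13 67 10 ee a9 is 6 bytes > B = 3, so hash it first: H(key) = 41, then zero-pad to 3 bytes: K' = 41 00 00.
K' ⊕ ipad = 77 36 36.  K' ⊕ opad = 1d 5c 5c.
Inner input = (K'⊕ipad) ∥ m = 77 36 36 ∥ c9 c7.
Inner hash: sum = 119+54+54+201+199 = 627; mod 256 = 115 → 73.
Outer input = (K'⊕opad) ∥ inner = 1d 5c 5c ∥ 73.
Outer hash (tag): sum = 29+92+92+115 = 328; mod 256 = 72 → 48.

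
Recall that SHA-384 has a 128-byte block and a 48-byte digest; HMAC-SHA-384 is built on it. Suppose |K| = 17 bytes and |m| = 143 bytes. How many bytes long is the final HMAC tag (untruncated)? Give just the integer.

The tag is one SHA-384 digest: 48 bytes.

48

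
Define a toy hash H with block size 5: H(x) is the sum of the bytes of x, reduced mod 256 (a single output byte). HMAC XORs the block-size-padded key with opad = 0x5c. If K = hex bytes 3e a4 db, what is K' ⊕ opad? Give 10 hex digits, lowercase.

Key hex bytes 3e a4 db is 3 bytes ≤ B = 5; zero-pad to 5 bytes: K' = 3e a4 db 00 00.
XOR each byte with 0x5c: 3e⊕5c=62, a4⊕5c=f8, db⊕5c=87, 00⊕5c=5c, 00⊕5c=5c.

62f8875c5c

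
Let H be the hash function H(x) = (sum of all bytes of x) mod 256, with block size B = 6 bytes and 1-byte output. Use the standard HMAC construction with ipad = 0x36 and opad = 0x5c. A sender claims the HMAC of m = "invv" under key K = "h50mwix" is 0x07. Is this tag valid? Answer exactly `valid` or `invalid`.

invalid

Key "h50mwix" = 68 35 30 6d 77 69 78 is 7 bytes > B = 6, so hash it first: H(key) = 92, then zero-pad to 6 bytes: K' = 92 00 00 00 00 00.
K' ⊕ ipad = a4 36 36 36 36 36; K' ⊕ opad = ce 5c 5c 5c 5c 5c.
Inner hash: sum = 164+54+54+54+54+54+105+110+118+118 = 885; mod 256 = 117 → 75.
Outer hash (recomputed tag): sum = 206+92+92+92+92+92+117 = 783; mod 256 = 15 → 0f.
Recomputed tag = 0f; claimed = 07 → mismatch.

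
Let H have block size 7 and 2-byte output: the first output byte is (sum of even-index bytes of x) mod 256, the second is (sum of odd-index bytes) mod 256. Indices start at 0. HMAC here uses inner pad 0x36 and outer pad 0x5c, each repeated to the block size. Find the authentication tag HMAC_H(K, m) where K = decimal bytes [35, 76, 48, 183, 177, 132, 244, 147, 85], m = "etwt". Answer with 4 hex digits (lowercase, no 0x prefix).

9903

Key decimal bytes [35, 76, 48, 183, 177, 132, 244, 147, 85] = 23 4c 30 b7 b1 84 f4 93 55 is 9 bytes > B = 7, so hash it first: H(key) = 4d 1a, then zero-pad to 7 bytes: K' = 4d 1a 00 00 00 00 00.
K' ⊕ ipad = 7b 2c 36 36 36 36 36.  K' ⊕ opad = 11 46 5c 5c 5c 5c 5c.
Inner input = (K'⊕ipad) ∥ m = 7b 2c 36 36 36 36 36 ∥ 65 74 77 74.
Inner hash: even-index sum = 517 mod 256 = 5; odd-index sum = 372 mod 256 = 116 → 05 74.
Outer input = (K'⊕opad) ∥ inner = 11 46 5c 5c 5c 5c 5c ∥ 05 74.
Outer hash (tag): even-index sum = 409 mod 256 = 153; odd-index sum = 259 mod 256 = 3 → 99 03.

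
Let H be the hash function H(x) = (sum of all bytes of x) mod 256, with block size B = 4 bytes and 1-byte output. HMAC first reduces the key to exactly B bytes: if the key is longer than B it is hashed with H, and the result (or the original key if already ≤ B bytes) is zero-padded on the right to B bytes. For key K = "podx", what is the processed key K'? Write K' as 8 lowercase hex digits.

706f6478

Key "podx" = 70 6f 64 78 is exactly B = 4 bytes: K' = 70 6f 64 78.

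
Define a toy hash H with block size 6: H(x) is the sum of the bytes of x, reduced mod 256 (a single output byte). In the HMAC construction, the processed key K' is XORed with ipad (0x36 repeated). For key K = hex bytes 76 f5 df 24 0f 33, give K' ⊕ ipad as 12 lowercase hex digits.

40c3e9123905

Key hex bytes 76 f5 df 24 0f 33 is exactly B = 6 bytes: K' = 76 f5 df 24 0f 33.
XOR each byte with 0x36: 76⊕36=40, f5⊕36=c3, df⊕36=e9, 24⊕36=12, 0f⊕36=39, 33⊕36=05.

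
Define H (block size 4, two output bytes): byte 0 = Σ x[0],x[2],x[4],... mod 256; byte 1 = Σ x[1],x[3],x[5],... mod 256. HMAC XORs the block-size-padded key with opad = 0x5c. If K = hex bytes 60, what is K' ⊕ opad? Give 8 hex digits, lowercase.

3c5c5c5c

Key hex bytes 60 is 1 byte ≤ B = 4; zero-pad to 4 bytes: K' = 60 00 00 00.
XOR each byte with 0x5c: 60⊕5c=3c, 00⊕5c=5c, 00⊕5c=5c, 00⊕5c=5c.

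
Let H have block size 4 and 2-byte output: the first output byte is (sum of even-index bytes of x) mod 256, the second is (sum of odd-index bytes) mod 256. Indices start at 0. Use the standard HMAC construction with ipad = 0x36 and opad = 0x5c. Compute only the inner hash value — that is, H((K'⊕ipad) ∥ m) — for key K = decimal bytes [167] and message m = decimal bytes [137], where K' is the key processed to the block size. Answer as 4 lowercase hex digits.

Key decimal bytes [167] = a7 is 1 byte ≤ B = 4; zero-pad to 4 bytes: K' = a7 00 00 00.
K' ⊕ ipad = 91 36 36 36.
Inner input = 91 36 36 36 ∥ 89.
Inner hash: even-index sum = 336 mod 256 = 80; odd-index sum = 108 mod 256 = 108 → 50 6c.

506c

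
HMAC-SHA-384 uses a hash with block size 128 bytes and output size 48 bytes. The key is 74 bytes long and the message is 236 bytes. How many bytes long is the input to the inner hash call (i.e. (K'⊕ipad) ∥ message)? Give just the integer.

364

Key is 74 ≤ 128 bytes, zero-padded: |K'| = 128.
Inner input = (K'⊕ipad) ∥ m → 128 + 236 = 364 bytes.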